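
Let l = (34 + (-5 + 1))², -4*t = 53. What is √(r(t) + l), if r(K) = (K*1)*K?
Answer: √17209/4 ≈ 32.796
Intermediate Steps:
t = -53/4 (t = -¼*53 = -53/4 ≈ -13.250)
r(K) = K² (r(K) = K*K = K²)
l = 900 (l = (34 - 4)² = 30² = 900)
√(r(t) + l) = √((-53/4)² + 900) = √(2809/16 + 900) = √(17209/16) = √17209/4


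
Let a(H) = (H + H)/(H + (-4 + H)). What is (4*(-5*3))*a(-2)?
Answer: -30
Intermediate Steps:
a(H) = 2*H/(-4 + 2*H) (a(H) = (2*H)/(-4 + 2*H) = 2*H/(-4 + 2*H))
(4*(-5*3))*a(-2) = (4*(-5*3))*(-2/(-2 - 2)) = (4*(-15))*(-2/(-4)) = -(-120)*(-1)/4 = -60*1/2 = -30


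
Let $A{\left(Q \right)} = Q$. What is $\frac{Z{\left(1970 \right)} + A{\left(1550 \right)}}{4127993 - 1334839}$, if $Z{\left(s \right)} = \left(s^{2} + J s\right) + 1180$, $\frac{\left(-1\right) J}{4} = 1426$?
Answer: $- \frac{3676625}{1396577} \approx -2.6326$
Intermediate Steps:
$J = -5704$ ($J = \left(-4\right) 1426 = -5704$)
$Z{\left(s \right)} = 1180 + s^{2} - 5704 s$ ($Z{\left(s \right)} = \left(s^{2} - 5704 s\right) + 1180 = 1180 + s^{2} - 5704 s$)
$\frac{Z{\left(1970 \right)} + A{\left(1550 \right)}}{4127993 - 1334839} = \frac{\left(1180 + 1970^{2} - 11236880\right) + 1550}{4127993 - 1334839} = \frac{\left(1180 + 3880900 - 11236880\right) + 1550}{2793154} = \left(-7354800 + 1550\right) \frac{1}{2793154} = \left(-7353250\right) \frac{1}{2793154} = - \frac{3676625}{1396577}$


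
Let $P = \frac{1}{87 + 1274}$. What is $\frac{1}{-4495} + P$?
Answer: $\frac{3134}{6117695} \approx 0.00051228$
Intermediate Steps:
$P = \frac{1}{1361} \approx 0.00073475$
$\frac{1}{-4495} + P = \frac{1}{-4495} + \frac{1}{1361} = - \frac{1}{4495} + \frac{1}{1361} = \frac{3134}{6117695}$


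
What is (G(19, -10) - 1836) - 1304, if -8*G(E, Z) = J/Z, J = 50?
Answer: -25115/8 ≈ -3139.4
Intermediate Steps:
G(E, Z) = -25/(4*Z)
(G(19, -10) - 1836) - 1304 = (-25/4/(-10) - 1836) - 1304 = (-25/4*(-1/10) - 1836) - 1304 = (5/8 - 1836) - 1304 = -14683/8 - 1304 = -25115/8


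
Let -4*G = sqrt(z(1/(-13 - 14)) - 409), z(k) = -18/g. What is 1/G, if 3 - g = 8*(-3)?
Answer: 4*I*sqrt(3687)/1229 ≈ 0.19763*I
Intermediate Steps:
g = 27 (g = 3 - 8*(-3) = 3 - 1*(-24) = 3 + 24 = 27)
z(k) = -2/3 (z(k) = -18/27 = -18*1/27 = -2/3)
G = -I*sqrt(3687)/12 (G = -sqrt(-2/3 - 409)/4 = -I*sqrt(3687)/12 ≈ -5.0601*I)
1/G = 1/(-I*sqrt(3687)/12) = 4*I*sqrt(3687)/1229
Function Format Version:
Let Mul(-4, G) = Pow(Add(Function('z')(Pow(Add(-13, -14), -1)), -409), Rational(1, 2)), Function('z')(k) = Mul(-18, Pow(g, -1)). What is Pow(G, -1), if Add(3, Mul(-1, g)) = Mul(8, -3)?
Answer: Mul(Rational(4, 1229), I, Pow(3687, Rational(1, 2))) ≈ Mul(0.19763, I)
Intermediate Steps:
g = 27 (g = Add(3, Mul(-1, Mul(8, -3))) = Add(3, Mul(-1, -24)) = Add(3, 24) = 27)
Function('z')(k) = Rational(-2, 3) (Function('z')(k) = Mul(-18, Pow(27, -1)) = Mul(-18, Rational(1, 27)) = Rational(-2, 3))
G = Mul(Rational(-1, 12), I, Pow(3687, Rational(1, 2))) (G = Mul(Rational(-1, 4), Pow(Add(Rational(-2, 3), -409), Rational(1, 2))) = Mul(Rational(-1, 4), Pow(Rational(-1229, 3), Rational(1, 2))) = Mul(Rational(-1, 4), Mul(Rational(1, 3), I, Pow(3687, Rational(1, 2)))) = Mul(Rational(-1, 12), I, Pow(3687, Rational(1, 2))) ≈ Mul(-5.0601, I))
Pow(G, -1) = Pow(Mul(Rational(-1, 12), I, Pow(3687, Rational(1, 2))), -1) = Mul(Rational(4, 1229), I, Pow(3687, Rational(1, 2)))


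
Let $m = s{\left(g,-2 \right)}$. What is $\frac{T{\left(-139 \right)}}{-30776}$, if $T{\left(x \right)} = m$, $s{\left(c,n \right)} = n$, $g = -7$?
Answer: $\frac{1}{15388} \approx 6.4986 \cdot 10^{-5}$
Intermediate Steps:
$m = -2$
$T{\left(x \right)} = -2$
$\frac{T{\left(-139 \right)}}{-30776} = - \frac{2}{-30776} = \left(-2\right) \left(- \frac{1}{30776}\right) = \frac{1}{15388}$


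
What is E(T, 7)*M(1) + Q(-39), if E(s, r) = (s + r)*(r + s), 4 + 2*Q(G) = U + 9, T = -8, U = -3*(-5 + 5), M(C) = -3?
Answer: -1/2 ≈ -0.50000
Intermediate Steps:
U = 0 (U = -3*0 = 0)
Q(G) = 5/2 (Q(G) = -2 + (0 + 9)/2 = -2 + (1/2)*9 = -2 + 9/2 = 5/2)
E(s, r) = (r + s)**2 (E(s, r) = (r + s)*(r + s) = (r + s)**2)
E(T, 7)*M(1) + Q(-39) = (7 - 8)**2*(-3) + 5/2 = (-1)**2*(-3) + 5/2 = 1*(-3) + 5/2 = -3 + 5/2 = -1/2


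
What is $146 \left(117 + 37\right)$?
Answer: $22484$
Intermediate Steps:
$146 \left(117 + 37\right) = 146 \cdot 154 = 22484$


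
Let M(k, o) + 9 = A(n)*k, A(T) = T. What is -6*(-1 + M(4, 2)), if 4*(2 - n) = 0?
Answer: 12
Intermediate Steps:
n = 2 (n = 2 - ¼*0 = 2 + 0 = 2)
M(k, o) = -9 + 2*k
-6*(-1 + M(4, 2)) = -6*(-1 + (-9 + 2*4)) = -6*(-1 + (-9 + 8)) = -6*(-1 - 1) = -6*(-2) = 12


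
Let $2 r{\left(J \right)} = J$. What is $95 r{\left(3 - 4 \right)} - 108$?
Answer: $- \frac{311}{2} \approx -155.5$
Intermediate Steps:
$r{\left(J \right)} = \frac{J}{2}$
$95 r{\left(3 - 4 \right)} - 108 = 95 \frac{3 - 4}{2} - 108 = 95 \cdot \frac{1}{2} \left(-1\right) - 108 = 95 \left(- \frac{1}{2}\right) - 108 = - \frac{95}{2} - 108 = - \frac{311}{2}$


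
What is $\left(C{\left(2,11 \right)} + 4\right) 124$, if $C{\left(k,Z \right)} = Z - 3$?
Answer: $1488$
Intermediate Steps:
$C{\left(k,Z \right)} = -3 + Z$
$\left(C{\left(2,11 \right)} + 4\right) 124 = \left(\left(-3 + 11\right) + 4\right) 124 = \left(8 + 4\right) 124 = 12 \cdot 124 = 1488$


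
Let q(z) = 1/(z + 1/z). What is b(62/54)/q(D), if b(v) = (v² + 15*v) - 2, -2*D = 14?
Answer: -602900/5103 ≈ -118.15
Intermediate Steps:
D = -7 (D = -½*14 = -7)
b(v) = -2 + v² + 15*v
b(62/54)/q(D) = (-2 + (62/54)² + 15*(62/54))/((-7/(1 + (-7)²))) = (-2 + (62*(1/54))² + 15*(62*(1/54)))/((-7/(1 + 49))) = (-2 + (31/27)² + 15*(31/27))/((-7/50)) = (-2 + 961/729 + 155/9)/((-7*1/50)) = 12058/(729*(-7/50)) = (12058/729)*(-50/7) = -602900/5103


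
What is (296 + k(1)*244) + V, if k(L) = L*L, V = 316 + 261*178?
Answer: 47314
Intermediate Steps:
V = 46774 (V = 316 + 46458 = 46774)
k(L) = L²
(296 + k(1)*244) + V = (296 + 1²*244) + 46774 = (296 + 1*244) + 46774 = (296 + 244) + 46774 = 540 + 46774 = 47314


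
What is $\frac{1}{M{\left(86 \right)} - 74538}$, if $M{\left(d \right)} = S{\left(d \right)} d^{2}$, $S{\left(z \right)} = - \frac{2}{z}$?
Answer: $- \frac{1}{74710} \approx -1.3385 \cdot 10^{-5}$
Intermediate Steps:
$M{\left(d \right)} = - 2 d$ ($M{\left(d \right)} = - \frac{2}{d} d^{2} = - 2 d$)
$\frac{1}{M{\left(86 \right)} - 74538} = \frac{1}{\left(-2\right) 86 - 74538} = \frac{1}{-172 - 74538} = \frac{1}{-74710} = - \frac{1}{74710}$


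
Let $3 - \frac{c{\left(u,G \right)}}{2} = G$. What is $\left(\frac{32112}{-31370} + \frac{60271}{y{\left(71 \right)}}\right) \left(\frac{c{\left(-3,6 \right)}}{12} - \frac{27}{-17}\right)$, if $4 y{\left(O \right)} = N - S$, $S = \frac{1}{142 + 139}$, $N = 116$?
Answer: $\frac{3929587843154}{1738258755} \approx 2260.6$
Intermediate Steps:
$S = \frac{1}{281} \approx 0.0035587$
$y{\left(O \right)} = \frac{32595}{1124}$ ($y{\left(O \right)} = \frac{116 - \frac{1}{281}}{4} = \frac{1}{4} \cdot \frac{32595}{281} = \frac{32595}{1124}$)
$c{\left(u,G \right)} = 6 - 2 G$
$\left(\frac{32112}{-31370} + \frac{60271}{y{\left(71 \right)}}\right) \left(\frac{c{\left(-3,6 \right)}}{12} - \frac{27}{-17}\right) = \left(\frac{32112}{-31370} + \frac{60271}{\frac{32595}{1124}}\right) \left(\frac{6 - 12}{12} - \frac{27}{-17}\right) = \left(32112 \left(- \frac{1}{31370}\right) + 60271 \cdot \frac{1124}{32595}\right) \left(\left(6 - 12\right) \frac{1}{12} - - \frac{27}{17}\right) = \left(- \frac{16056}{15685} + \frac{67744604}{32595}\right) \left(\left(-6\right) \frac{1}{12} + \frac{27}{17}\right) = \frac{212410153684 \left(- \frac{1}{2} + \frac{27}{17}\right)}{102250515} = \frac{212410153684}{102250515} \cdot \frac{37}{34} = \frac{3929587843154}{1738258755}$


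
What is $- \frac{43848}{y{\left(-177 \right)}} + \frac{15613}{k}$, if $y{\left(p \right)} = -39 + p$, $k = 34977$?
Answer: $\frac{7115944}{34977} \approx 203.45$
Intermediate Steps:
$- \frac{43848}{y{\left(-177 \right)}} + \frac{15613}{k} = - \frac{43848}{-39 - 177} + \frac{15613}{34977} = - \frac{43848}{-216} + 15613 \cdot \frac{1}{34977} = \left(-43848\right) \left(- \frac{1}{216}\right) + \frac{15613}{34977} = 203 + \frac{15613}{34977} = \frac{7115944}{34977}$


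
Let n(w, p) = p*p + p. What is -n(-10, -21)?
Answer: -420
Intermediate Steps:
n(w, p) = p + p² (n(w, p) = p² + p = p + p²)
-n(-10, -21) = -(-21)*(1 - 21) = -(-21)*(-20) = -1*420 = -420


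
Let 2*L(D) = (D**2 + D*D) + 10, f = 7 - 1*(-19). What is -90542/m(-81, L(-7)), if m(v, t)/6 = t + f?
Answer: -45271/240 ≈ -188.63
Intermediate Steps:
f = 26 (f = 7 + 19 = 26)
L(D) = 5 + D**2 (L(D) = ((D**2 + D*D) + 10)/2 = ((D**2 + D**2) + 10)/2 = (2*D**2 + 10)/2 = (10 + 2*D**2)/2 = 5 + D**2)
m(v, t) = 156 + 6*t (m(v, t) = 6*(t + 26) = 6*(26 + t) = 156 + 6*t)
-90542/m(-81, L(-7)) = -90542/(156 + 6*(5 + (-7)**2)) = -90542/(156 + 6*(5 + 49)) = -90542/(156 + 6*54) = -90542/(156 + 324) = -90542/480 = -90542*1/480 = -45271/240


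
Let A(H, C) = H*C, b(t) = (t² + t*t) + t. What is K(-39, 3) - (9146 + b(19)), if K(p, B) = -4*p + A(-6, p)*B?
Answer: -9029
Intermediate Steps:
b(t) = t + 2*t² (b(t) = (t² + t²) + t = 2*t² + t = t + 2*t²)
A(H, C) = C*H
K(p, B) = -4*p - 6*B*p (K(p, B) = -4*p + (p*(-6))*B = -4*p + (-6*p)*B = -4*p - 6*B*p)
K(-39, 3) - (9146 + b(19)) = 2*(-39)*(-2 - 3*3) - (9146 + 19*(1 + 2*19)) = 2*(-39)*(-2 - 9) - (9146 + 19*(1 + 38)) = 2*(-39)*(-11) - (9146 + 19*39) = 858 - (9146 + 741) = 858 - 1*9887 = 858 - 9887 = -9029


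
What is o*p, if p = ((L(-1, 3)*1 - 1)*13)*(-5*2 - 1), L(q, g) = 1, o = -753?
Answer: 0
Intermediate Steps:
p = 0 (p = ((1*1 - 1)*13)*(-5*2 - 1) = ((1 - 1)*13)*(-10 - 1) = (0*13)*(-11) = 0*(-11) = 0)
o*p = -753*0 = 0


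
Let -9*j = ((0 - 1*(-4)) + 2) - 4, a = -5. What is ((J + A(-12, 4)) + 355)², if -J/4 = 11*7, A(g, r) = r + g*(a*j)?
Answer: 12769/9 ≈ 1418.8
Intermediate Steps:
j = -2/9 (j = -(((0 - 1*(-4)) + 2) - 4)/9 = -(((0 + 4) + 2) - 4)/9 = -((4 + 2) - 4)/9 = -(6 - 4)/9 = -⅑*2 = -2/9 ≈ -0.22222)
A(g, r) = r + 10*g/9 (A(g, r) = r + g*(-5*(-2/9)) = r + g*(10/9) = r + 10*g/9)
J = -308 (J = -44*7 = -4*77 = -308)
((J + A(-12, 4)) + 355)² = ((-308 + (4 + (10/9)*(-12))) + 355)² = ((-308 + (4 - 40/3)) + 355)² = ((-308 - 28/3) + 355)² = (-952/3 + 355)² = (113/3)² = 12769/9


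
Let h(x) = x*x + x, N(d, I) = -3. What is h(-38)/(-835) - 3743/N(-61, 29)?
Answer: 3121187/2505 ≈ 1246.0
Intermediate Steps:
h(x) = x + x² (h(x) = x² + x = x + x²)
h(-38)/(-835) - 3743/N(-61, 29) = -38*(1 - 38)/(-835) - 3743/(-3) = -38*(-37)*(-1/835) - 3743*(-⅓) = 1406*(-1/835) + 3743/3 = -1406/835 + 3743/3 = 3121187/2505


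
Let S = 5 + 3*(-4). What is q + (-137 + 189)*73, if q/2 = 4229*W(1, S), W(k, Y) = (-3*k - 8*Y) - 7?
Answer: 392864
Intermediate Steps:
S = -7 (S = 5 - 12 = -7)
W(k, Y) = -7 - 8*Y - 3*k (W(k, Y) = (-8*Y - 3*k) - 7 = -7 - 8*Y - 3*k)
q = 389068 (q = 2*(4229*(-7 - 8*(-7) - 3*1)) = 2*(4229*(-7 + 56 - 3)) = 2*(4229*46) = 2*194534 = 389068)
q + (-137 + 189)*73 = 389068 + (-137 + 189)*73 = 389068 + 52*73 = 389068 + 3796 = 392864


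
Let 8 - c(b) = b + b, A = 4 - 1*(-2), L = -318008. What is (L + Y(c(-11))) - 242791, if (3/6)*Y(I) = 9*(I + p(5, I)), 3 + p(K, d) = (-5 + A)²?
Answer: -560295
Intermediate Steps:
A = 6 (A = 4 + 2 = 6)
c(b) = 8 - 2*b (c(b) = 8 - (b + b) = 8 - 2*b)
p(K, d) = -2 (p(K, d) = -3 + (-5 + 6)² = -3 + 1² = -3 + 1 = -2)
Y(I) = -36 + 18*I (Y(I) = 2*(9*(I - 2)) = 2*(9*(-2 + I)) = 2*(-18 + 9*I) = -36 + 18*I)
(L + Y(c(-11))) - 242791 = (-318008 + (-36 + 18*(8 - 2*(-11)))) - 242791 = (-318008 + (-36 + 18*(8 + 22))) - 242791 = (-318008 + (-36 + 18*30)) - 242791 = (-318008 + (-36 + 540)) - 242791 = (-318008 + 504) - 242791 = -317504 - 242791 = -560295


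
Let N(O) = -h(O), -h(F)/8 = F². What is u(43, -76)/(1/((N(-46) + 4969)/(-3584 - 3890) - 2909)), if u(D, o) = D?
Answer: -935841809/7474 ≈ -1.2521e+5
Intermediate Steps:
h(F) = -8*F²
N(O) = 8*O² (N(O) = -(-8)*O² = 8*O²)
u(43, -76)/(1/((N(-46) + 4969)/(-3584 - 3890) - 2909)) = 43/(1/((8*(-46)² + 4969)/(-3584 - 3890) - 2909)) = 43/(1/((8*2116 + 4969)/(-7474) - 2909)) = 43/(1/((16928 + 4969)*(-1/7474) - 2909)) = 43/(1/(21897*(-1/7474) - 2909)) = 43/(1/(-21897/7474 - 2909)) = 43/(1/(-21763763/7474)) = 43/(-7474/21763763) = 43*(-21763763/7474) = -935841809/7474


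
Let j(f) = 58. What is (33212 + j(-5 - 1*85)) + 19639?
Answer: 52909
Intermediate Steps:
(33212 + j(-5 - 1*85)) + 19639 = (33212 + 58) + 19639 = 33270 + 19639 = 52909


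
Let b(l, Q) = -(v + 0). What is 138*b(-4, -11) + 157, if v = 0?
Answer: 157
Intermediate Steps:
b(l, Q) = 0 (b(l, Q) = -(0 + 0) = -1*0 = 0)
138*b(-4, -11) + 157 = 138*0 + 157 = 0 + 157 = 157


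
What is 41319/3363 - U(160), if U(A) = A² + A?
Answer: -28863187/1121 ≈ -25748.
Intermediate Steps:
U(A) = A + A²
41319/3363 - U(160) = 41319/3363 - 160*(1 + 160) = 41319*(1/3363) - 160*161 = 13773/1121 - 1*25760 = 13773/1121 - 25760 = -28863187/1121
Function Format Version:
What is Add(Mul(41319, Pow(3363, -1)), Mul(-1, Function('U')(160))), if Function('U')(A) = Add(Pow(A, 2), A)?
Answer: Rational(-28863187, 1121) ≈ -25748.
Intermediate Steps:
Function('U')(A) = Add(A, Pow(A, 2))
Add(Mul(41319, Pow(3363, -1)), Mul(-1, Function('U')(160))) = Add(Mul(41319, Pow(3363, -1)), Mul(-1, Mul(160, Add(1, 160)))) = Add(Mul(41319, Rational(1, 3363)), Mul(-1, Mul(160, 161))) = Add(Rational(13773, 1121), Mul(-1, 25760)) = Add(Rational(13773, 1121), -25760) = Rational(-28863187, 1121)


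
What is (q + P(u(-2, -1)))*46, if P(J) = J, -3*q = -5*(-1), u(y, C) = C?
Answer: -368/3 ≈ -122.67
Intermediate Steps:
q = -5/3 (q = -(-5)*(-1)/3 = -⅓*5 = -5/3 ≈ -1.6667)
(q + P(u(-2, -1)))*46 = (-5/3 - 1)*46 = -8/3*46 = -368/3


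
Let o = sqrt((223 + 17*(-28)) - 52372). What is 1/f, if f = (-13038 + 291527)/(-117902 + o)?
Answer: -117902/278489 + 5*I*sqrt(2105)/278489 ≈ -0.42336 + 0.00082374*I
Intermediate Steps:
o = 5*I*sqrt(2105) (o = sqrt((223 - 476) - 52372) = sqrt(-253 - 52372) = sqrt(-52625) = 5*I*sqrt(2105) ≈ 229.4*I)
f = 278489/(-117902 + 5*I*sqrt(2105)) (f = (-13038 + 291527)/(-117902 + 5*I*sqrt(2105)) = 278489/(-117902 + 5*I*sqrt(2105)) ≈ -2.362 - 0.0045958*I)
1/f = 1/(-32834410078/13900934229 - 1392445*I*sqrt(2105)/13900934229)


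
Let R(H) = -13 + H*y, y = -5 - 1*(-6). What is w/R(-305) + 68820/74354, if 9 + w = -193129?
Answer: 3595616903/5911143 ≈ 608.28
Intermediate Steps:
y = 1 (y = -5 + 6 = 1)
w = -193138 (w = -9 - 193129 = -193138)
R(H) = -13 + H (R(H) = -13 + H*1 = -13 + H)
w/R(-305) + 68820/74354 = -193138/(-13 - 305) + 68820/74354 = -193138/(-318) + 68820*(1/74354) = -193138*(-1/318) + 34410/37177 = 96569/159 + 34410/37177 = 3595616903/5911143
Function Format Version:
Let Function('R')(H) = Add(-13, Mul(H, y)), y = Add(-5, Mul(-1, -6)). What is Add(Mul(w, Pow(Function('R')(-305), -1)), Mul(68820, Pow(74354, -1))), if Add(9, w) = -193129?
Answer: Rational(3595616903, 5911143) ≈ 608.28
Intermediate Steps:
y = 1 (y = Add(-5, 6) = 1)
w = -193138 (w = Add(-9, -193129) = -193138)
Function('R')(H) = Add(-13, H) (Function('R')(H) = Add(-13, Mul(H, 1)) = Add(-13, H))
Add(Mul(w, Pow(Function('R')(-305), -1)), Mul(68820, Pow(74354, -1))) = Add(Mul(-193138, Pow(Add(-13, -305), -1)), Mul(68820, Pow(74354, -1))) = Add(Mul(-193138, Pow(-318, -1)), Mul(68820, Rational(1, 74354))) = Add(Mul(-193138, Rational(-1, 318)), Rational(34410, 37177)) = Add(Rational(96569, 159), Rational(34410, 37177)) = Rational(3595616903, 5911143)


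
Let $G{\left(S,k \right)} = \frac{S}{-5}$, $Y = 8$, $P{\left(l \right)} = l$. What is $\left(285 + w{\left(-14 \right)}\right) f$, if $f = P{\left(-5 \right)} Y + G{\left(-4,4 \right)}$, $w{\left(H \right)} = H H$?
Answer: $- \frac{94276}{5} \approx -18855.0$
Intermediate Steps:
$w{\left(H \right)} = H^{2}$
$G{\left(S,k \right)} = - \frac{S}{5}$ ($G{\left(S,k \right)} = S \left(- \frac{1}{5}\right) = - \frac{S}{5}$)
$f = - \frac{196}{5}$ ($f = \left(-5\right) 8 - - \frac{4}{5} = -40 + \frac{4}{5} = - \frac{196}{5} \approx -39.2$)
$\left(285 + w{\left(-14 \right)}\right) f = \left(285 + \left(-14\right)^{2}\right) \left(- \frac{196}{5}\right) = \left(285 + 196\right) \left(- \frac{196}{5}\right) = 481 \left(- \frac{196}{5}\right) = - \frac{94276}{5}$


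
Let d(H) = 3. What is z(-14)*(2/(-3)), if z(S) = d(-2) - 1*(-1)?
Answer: -8/3 ≈ -2.6667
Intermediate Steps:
z(S) = 4 (z(S) = 3 - 1*(-1) = 3 + 1 = 4)
z(-14)*(2/(-3)) = 4*(2/(-3)) = 4*(2*(-1/3)) = 4*(-2/3) = -8/3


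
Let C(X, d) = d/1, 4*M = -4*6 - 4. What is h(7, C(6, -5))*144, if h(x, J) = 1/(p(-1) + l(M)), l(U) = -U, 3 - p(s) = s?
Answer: 144/11 ≈ 13.091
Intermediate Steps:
p(s) = 3 - s
M = -7 (M = (-4*6 - 4)/4 = (-24 - 4)/4 = (¼)*(-28) = -7)
C(X, d) = d (C(X, d) = d*1 = d)
h(x, J) = 1/11 (h(x, J) = 1/((3 - 1*(-1)) - 1*(-7)) = 1/((3 + 1) + 7) = 1/(4 + 7) = 1/11)
h(7, C(6, -5))*144 = (1/11)*144 = 144/11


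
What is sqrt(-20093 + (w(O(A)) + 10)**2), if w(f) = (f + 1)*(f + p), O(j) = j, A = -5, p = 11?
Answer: I*sqrt(19897) ≈ 141.06*I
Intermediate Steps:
w(f) = (1 + f)*(11 + f) (w(f) = (f + 1)*(f + 11) = (1 + f)*(11 + f))
sqrt(-20093 + (w(O(A)) + 10)**2) = sqrt(-20093 + ((11 + (-5)**2 + 12*(-5)) + 10)**2) = sqrt(-20093 + ((11 + 25 - 60) + 10)**2) = sqrt(-20093 + (-24 + 10)**2) = sqrt(-20093 + (-14)**2) = sqrt(-20093 + 196) = sqrt(-19897) = I*sqrt(19897)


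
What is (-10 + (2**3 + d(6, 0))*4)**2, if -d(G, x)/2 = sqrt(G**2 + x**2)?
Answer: 676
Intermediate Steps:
d(G, x) = -2*sqrt(G**2 + x**2)
(-10 + (2**3 + d(6, 0))*4)**2 = (-10 + (2**3 - 2*sqrt(6**2 + 0**2))*4)**2 = (-10 + (8 - 2*sqrt(36 + 0))*4)**2 = (-10 + (8 - 2*sqrt(36))*4)**2 = (-10 + (8 - 2*6)*4)**2 = (-10 + (8 - 12)*4)**2 = (-10 - 4*4)**2 = (-10 - 16)**2 = (-26)**2 = 676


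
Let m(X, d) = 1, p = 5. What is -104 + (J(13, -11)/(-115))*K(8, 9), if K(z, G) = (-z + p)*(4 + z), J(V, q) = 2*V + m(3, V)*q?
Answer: -2284/23 ≈ -99.304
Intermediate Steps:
J(V, q) = q + 2*V (J(V, q) = 2*V + 1*q = 2*V + q = q + 2*V)
K(z, G) = (4 + z)*(5 - z) (K(z, G) = (-z + 5)*(4 + z) = (5 - z)*(4 + z) = (4 + z)*(5 - z))
-104 + (J(13, -11)/(-115))*K(8, 9) = -104 + ((-11 + 2*13)/(-115))*(20 + 8 - 1*8²) = -104 + ((-11 + 26)*(-1/115))*(20 + 8 - 1*64) = -104 + (15*(-1/115))*(20 + 8 - 64) = -104 - 3/23*(-36) = -104 + 108/23 = -2284/23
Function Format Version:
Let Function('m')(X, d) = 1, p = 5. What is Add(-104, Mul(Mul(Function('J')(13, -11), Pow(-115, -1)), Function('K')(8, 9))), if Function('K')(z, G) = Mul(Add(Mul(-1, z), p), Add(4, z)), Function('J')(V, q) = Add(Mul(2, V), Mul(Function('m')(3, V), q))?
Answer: Rational(-2284, 23) ≈ -99.304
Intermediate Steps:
Function('J')(V, q) = Add(q, Mul(2, V)) (Function('J')(V, q) = Add(Mul(2, V), Mul(1, q)) = Add(Mul(2, V), q) = Add(q, Mul(2, V)))
Function('K')(z, G) = Mul(Add(4, z), Add(5, Mul(-1, z))) (Function('K')(z, G) = Mul(Add(Mul(-1, z), 5), Add(4, z)) = Mul(Add(5, Mul(-1, z)), Add(4, z)) = Mul(Add(4, z), Add(5, Mul(-1, z))))
Add(-104, Mul(Mul(Function('J')(13, -11), Pow(-115, -1)), Function('K')(8, 9))) = Add(-104, Mul(Mul(Add(-11, Mul(2, 13)), Pow(-115, -1)), Add(20, 8, Mul(-1, Pow(8, 2))))) = Add(-104, Mul(Mul(Add(-11, 26), Rational(-1, 115)), Add(20, 8, Mul(-1, 64)))) = Add(-104, Mul(Mul(15, Rational(-1, 115)), Add(20, 8, -64))) = Add(-104, Mul(Rational(-3, 23), -36)) = Add(-104, Rational(108, 23)) = Rational(-2284, 23)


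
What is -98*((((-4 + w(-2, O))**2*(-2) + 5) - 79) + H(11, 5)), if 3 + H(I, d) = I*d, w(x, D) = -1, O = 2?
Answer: 7056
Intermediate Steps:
H(I, d) = -3 + I*d
-98*((((-4 + w(-2, O))**2*(-2) + 5) - 79) + H(11, 5)) = -98*((((-4 - 1)**2*(-2) + 5) - 79) + (-3 + 11*5)) = -98*((((-5)**2*(-2) + 5) - 79) + (-3 + 55)) = -98*(((25*(-2) + 5) - 79) + 52) = -98*(((-50 + 5) - 79) + 52) = -98*((-45 - 79) + 52) = -98*(-124 + 52) = -98*(-72) = 7056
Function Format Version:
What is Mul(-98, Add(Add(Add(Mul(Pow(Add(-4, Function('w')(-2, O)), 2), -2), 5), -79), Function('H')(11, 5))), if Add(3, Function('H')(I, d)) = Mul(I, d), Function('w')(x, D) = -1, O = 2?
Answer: 7056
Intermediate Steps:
Function('H')(I, d) = Add(-3, Mul(I, d))
Mul(-98, Add(Add(Add(Mul(Pow(Add(-4, Function('w')(-2, O)), 2), -2), 5), -79), Function('H')(11, 5))) = Mul(-98, Add(Add(Add(Mul(Pow(Add(-4, -1), 2), -2), 5), -79), Add(-3, Mul(11, 5)))) = Mul(-98, Add(Add(Add(Mul(Pow(-5, 2), -2), 5), -79), Add(-3, 55))) = Mul(-98, Add(Add(Add(Mul(25, -2), 5), -79), 52)) = Mul(-98, Add(Add(Add(-50, 5), -79), 52)) = Mul(-98, Add(Add(-45, -79), 52)) = Mul(-98, Add(-124, 52)) = Mul(-98, -72) = 7056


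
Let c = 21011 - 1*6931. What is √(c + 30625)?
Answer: √44705 ≈ 211.44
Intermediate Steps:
c = 14080 (c = 21011 - 6931 = 14080)
√(c + 30625) = √(14080 + 30625) = √44705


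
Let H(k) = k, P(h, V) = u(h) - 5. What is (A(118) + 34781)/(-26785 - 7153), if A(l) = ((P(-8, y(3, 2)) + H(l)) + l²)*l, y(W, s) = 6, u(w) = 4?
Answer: -1691619/33938 ≈ -49.844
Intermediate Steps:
P(h, V) = -1 (P(h, V) = 4 - 5 = -1)
A(l) = l*(-1 + l + l²) (A(l) = ((-1 + l) + l²)*l = (-1 + l + l²)*l = l*(-1 + l + l²))
(A(118) + 34781)/(-26785 - 7153) = (118*(-1 + 118 + 118²) + 34781)/(-26785 - 7153) = (118*(-1 + 118 + 13924) + 34781)/(-33938) = (118*14041 + 34781)*(-1/33938) = (1656838 + 34781)*(-1/33938) = 1691619*(-1/33938) = -1691619/33938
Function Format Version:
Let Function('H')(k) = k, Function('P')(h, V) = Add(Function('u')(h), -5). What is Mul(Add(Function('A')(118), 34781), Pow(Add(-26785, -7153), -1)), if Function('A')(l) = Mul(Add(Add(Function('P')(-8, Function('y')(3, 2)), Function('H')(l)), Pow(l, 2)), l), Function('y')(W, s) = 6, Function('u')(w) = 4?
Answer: Rational(-1691619, 33938) ≈ -49.844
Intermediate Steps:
Function('P')(h, V) = -1 (Function('P')(h, V) = Add(4, -5) = -1)
Function('A')(l) = Mul(l, Add(-1, l, Pow(l, 2))) (Function('A')(l) = Mul(Add(Add(-1, l), Pow(l, 2)), l) = Mul(Add(-1, l, Pow(l, 2)), l) = Mul(l, Add(-1, l, Pow(l, 2))))
Mul(Add(Function('A')(118), 34781), Pow(Add(-26785, -7153), -1)) = Mul(Add(Mul(118, Add(-1, 118, Pow(118, 2))), 34781), Pow(Add(-26785, -7153), -1)) = Mul(Add(Mul(118, Add(-1, 118, 13924)), 34781), Pow(-33938, -1)) = Mul(Add(Mul(118, 14041), 34781), Rational(-1, 33938)) = Mul(Add(1656838, 34781), Rational(-1, 33938)) = Mul(1691619, Rational(-1, 33938)) = Rational(-1691619, 33938)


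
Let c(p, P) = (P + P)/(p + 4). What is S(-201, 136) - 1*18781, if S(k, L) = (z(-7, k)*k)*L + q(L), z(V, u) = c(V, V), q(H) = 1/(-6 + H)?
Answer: -19025369/130 ≈ -1.4635e+5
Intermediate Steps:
c(p, P) = 2*P/(4 + p) (c(p, P) = (2*P)/(4 + p) = 2*P/(4 + p))
z(V, u) = 2*V/(4 + V)
S(k, L) = 1/(-6 + L) + 14*L*k/3 (S(k, L) = ((2*(-7)/(4 - 7))*k)*L + 1/(-6 + L) = ((2*(-7)/(-3))*k)*L + 1/(-6 + L) = ((2*(-7)*(-1/3))*k)*L + 1/(-6 + L) = (14*k/3)*L + 1/(-6 + L) = 14*L*k/3 + 1/(-6 + L) = 1/(-6 + L) + 14*L*k/3)
S(-201, 136) - 1*18781 = (3 + 14*136*(-201)*(-6 + 136))/(3*(-6 + 136)) - 1*18781 = (1/3)*(3 + 14*136*(-201)*130)/130 - 18781 = (1/3)*(1/130)*(3 - 49751520) - 18781 = (1/3)*(1/130)*(-49751517) - 18781 = -16583839/130 - 18781 = -19025369/130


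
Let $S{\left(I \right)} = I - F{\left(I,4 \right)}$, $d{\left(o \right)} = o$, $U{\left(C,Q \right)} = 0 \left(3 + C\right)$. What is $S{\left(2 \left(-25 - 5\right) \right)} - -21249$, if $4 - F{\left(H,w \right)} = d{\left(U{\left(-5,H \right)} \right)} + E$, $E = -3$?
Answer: $21182$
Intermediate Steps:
$U{\left(C,Q \right)} = 0$
$F{\left(H,w \right)} = 7$ ($F{\left(H,w \right)} = 4 - \left(0 - 3\right) = 4 - -3 = 4 + 3 = 7$)
$S{\left(I \right)} = -7 + I$ ($S{\left(I \right)} = I - 7 = -7 + I$)
$S{\left(2 \left(-25 - 5\right) \right)} - -21249 = \left(-7 + 2 \left(-25 - 5\right)\right) - -21249 = \left(-7 + 2 \left(-25 - 5\right)\right) + 21249 = \left(-7 + 2 \left(-30\right)\right) + 21249 = \left(-7 - 60\right) + 21249 = -67 + 21249 = 21182$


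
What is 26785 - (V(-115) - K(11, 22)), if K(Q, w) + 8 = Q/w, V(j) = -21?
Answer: 53597/2 ≈ 26799.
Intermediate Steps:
K(Q, w) = -8 + Q/w
26785 - (V(-115) - K(11, 22)) = 26785 - (-21 - (-8 + 11/22)) = 26785 - (-21 - (-8 + 11*(1/22))) = 26785 - (-21 - (-8 + ½)) = 26785 - (-21 - 1*(-15/2)) = 26785 - (-21 + 15/2) = 26785 - 1*(-27/2) = 26785 + 27/2 = 53597/2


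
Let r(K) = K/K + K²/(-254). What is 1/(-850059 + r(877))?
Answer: -254/216683861 ≈ -1.1722e-6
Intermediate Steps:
r(K) = 1 - K²/254 (r(K) = 1 + K²*(-1/254) = 1 - K²/254)
1/(-850059 + r(877)) = 1/(-850059 + (1 - 1/254*877²)) = 1/(-850059 + (1 - 1/254*769129)) = 1/(-850059 + (1 - 769129/254)) = 1/(-850059 - 768875/254) = 1/(-216683861/254) = -254/216683861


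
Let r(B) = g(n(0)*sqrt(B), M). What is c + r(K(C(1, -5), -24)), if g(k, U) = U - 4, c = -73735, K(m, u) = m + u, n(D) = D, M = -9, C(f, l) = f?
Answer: -73748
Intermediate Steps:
g(k, U) = -4 + U
r(B) = -13 (r(B) = -4 - 9 = -13)
c + r(K(C(1, -5), -24)) = -73735 - 13 = -73748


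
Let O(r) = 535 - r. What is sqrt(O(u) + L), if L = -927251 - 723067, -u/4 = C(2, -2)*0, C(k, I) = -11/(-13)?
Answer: I*sqrt(1649783) ≈ 1284.4*I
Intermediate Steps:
C(k, I) = 11/13 (C(k, I) = -11*(-1/13) = 11/13)
u = 0 (u = -44*0/13 = -4*0 = 0)
L = -1650318
sqrt(O(u) + L) = sqrt((535 - 1*0) - 1650318) = sqrt((535 + 0) - 1650318) = sqrt(535 - 1650318) = sqrt(-1649783) = I*sqrt(1649783)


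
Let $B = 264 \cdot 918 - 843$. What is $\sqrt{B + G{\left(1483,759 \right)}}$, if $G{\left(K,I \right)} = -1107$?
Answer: $\sqrt{240402} \approx 490.31$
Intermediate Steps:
$B = 241509$ ($B = 242352 - 843 = 241509$)
$\sqrt{B + G{\left(1483,759 \right)}} = \sqrt{241509 - 1107} = \sqrt{240402}$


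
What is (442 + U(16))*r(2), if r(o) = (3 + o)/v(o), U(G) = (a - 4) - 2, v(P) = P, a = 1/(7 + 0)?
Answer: 15265/14 ≈ 1090.4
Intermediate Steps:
a = ⅐ (a = 1/7 = ⅐ ≈ 0.14286)
U(G) = -41/7 (U(G) = (⅐ - 4) - 2 = -27/7 - 2 = -41/7)
r(o) = (3 + o)/o
(442 + U(16))*r(2) = (442 - 41/7)*((3 + 2)/2) = 3053*((½)*5)/7 = (3053/7)*(5/2) = 15265/14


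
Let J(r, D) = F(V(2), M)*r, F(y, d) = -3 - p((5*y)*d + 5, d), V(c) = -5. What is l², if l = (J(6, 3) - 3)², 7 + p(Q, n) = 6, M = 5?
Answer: 50625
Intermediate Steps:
p(Q, n) = -1 (p(Q, n) = -7 + 6 = -1)
F(y, d) = -2 (F(y, d) = -3 - 1*(-1) = -3 + 1 = -2)
J(r, D) = -2*r
l = 225 (l = (-2*6 - 3)² = (-12 - 3)² = (-15)² = 225)
l² = 225² = 50625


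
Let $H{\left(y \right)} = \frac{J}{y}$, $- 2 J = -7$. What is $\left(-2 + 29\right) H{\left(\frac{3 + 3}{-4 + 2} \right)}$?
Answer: $- \frac{63}{2} \approx -31.5$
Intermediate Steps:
$J = \frac{7}{2}$ ($J = \left(- \frac{1}{2}\right) \left(-7\right) = \frac{7}{2} \approx 3.5$)
$H{\left(y \right)} = \frac{7}{2 y}$
$\left(-2 + 29\right) H{\left(\frac{3 + 3}{-4 + 2} \right)} = \left(-2 + 29\right) \frac{7}{2 \frac{3 + 3}{-4 + 2}} = 27 \frac{7}{2 \frac{6}{-2}} = 27 \frac{7}{2 \cdot 6 \left(- \frac{1}{2}\right)} = 27 \frac{7}{2 \left(-3\right)} = 27 \cdot \frac{7}{2} \left(- \frac{1}{3}\right) = 27 \left(- \frac{7}{6}\right) = - \frac{63}{2}$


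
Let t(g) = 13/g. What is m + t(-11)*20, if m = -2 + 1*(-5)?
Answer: -337/11 ≈ -30.636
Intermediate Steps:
m = -7 (m = -2 - 5 = -7)
m + t(-11)*20 = -7 + (13/(-11))*20 = -7 + (13*(-1/11))*20 = -7 - 13/11*20 = -7 - 260/11 = -337/11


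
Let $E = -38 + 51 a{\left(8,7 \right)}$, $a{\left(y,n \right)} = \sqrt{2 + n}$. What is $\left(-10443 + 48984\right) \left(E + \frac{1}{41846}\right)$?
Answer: $\frac{185470507431}{41846} \approx 4.4322 \cdot 10^{6}$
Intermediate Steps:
$E = 115$ ($E = -38 + 51 \sqrt{2 + 7} = -38 + 51 \sqrt{9} = -38 + 51 \cdot 3 = -38 + 153 = 115$)
$\left(-10443 + 48984\right) \left(E + \frac{1}{41846}\right) = \left(-10443 + 48984\right) \left(115 + \frac{1}{41846}\right) = 38541 \left(115 + \frac{1}{41846}\right) = 38541 \cdot \frac{4812291}{41846} = \frac{185470507431}{41846}$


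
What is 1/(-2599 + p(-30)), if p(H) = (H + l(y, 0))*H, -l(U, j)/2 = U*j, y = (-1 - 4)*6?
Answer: -1/1699 ≈ -0.00058858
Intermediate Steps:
y = -30 (y = -5*6 = -30)
l(U, j) = -2*U*j
p(H) = H² (p(H) = (H - 2*(-30)*0)*H = (H + 0)*H = H*H = H²)
1/(-2599 + p(-30)) = 1/(-2599 + (-30)²) = 1/(-2599 + 900) = 1/(-1699) = -1/1699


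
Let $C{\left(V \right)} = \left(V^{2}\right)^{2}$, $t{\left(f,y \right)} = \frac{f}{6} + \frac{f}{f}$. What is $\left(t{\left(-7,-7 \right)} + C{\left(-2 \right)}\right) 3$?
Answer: $\frac{95}{2} \approx 47.5$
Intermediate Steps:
$t{\left(f,y \right)} = 1 + \frac{f}{6}$ ($t{\left(f,y \right)} = f \frac{1}{6} + 1 = \frac{f}{6} + 1 = 1 + \frac{f}{6}$)
$C{\left(V \right)} = V^{4}$
$\left(t{\left(-7,-7 \right)} + C{\left(-2 \right)}\right) 3 = \left(\left(1 + \frac{1}{6} \left(-7\right)\right) + \left(-2\right)^{4}\right) 3 = \left(\left(1 - \frac{7}{6}\right) + 16\right) 3 = \left(- \frac{1}{6} + 16\right) 3 = \frac{95}{6} \cdot 3 = \frac{95}{2}$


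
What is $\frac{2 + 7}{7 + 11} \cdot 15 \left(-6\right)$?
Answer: $-45$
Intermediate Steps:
$\frac{2 + 7}{7 + 11} \cdot 15 \left(-6\right) = \frac{9}{18} \cdot 15 \left(-6\right) = 9 \cdot \frac{1}{18} \cdot 15 \left(-6\right) = \frac{1}{2} \cdot 15 \left(-6\right) = \frac{15}{2} \left(-6\right) = -45$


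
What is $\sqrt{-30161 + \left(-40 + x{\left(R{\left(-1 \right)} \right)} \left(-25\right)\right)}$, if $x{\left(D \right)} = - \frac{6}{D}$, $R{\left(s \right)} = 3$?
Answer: $i \sqrt{30151} \approx 173.64 i$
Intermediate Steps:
$\sqrt{-30161 + \left(-40 + x{\left(R{\left(-1 \right)} \right)} \left(-25\right)\right)} = \sqrt{-30161 - \left(40 - - \frac{6}{3} \left(-25\right)\right)} = \sqrt{-30161 - \left(40 - \left(-6\right) \frac{1}{3} \left(-25\right)\right)} = \sqrt{-30161 - -10} = \sqrt{-30161 + \left(-40 + 50\right)} = \sqrt{-30161 + 10} = \sqrt{-30151} = i \sqrt{30151}$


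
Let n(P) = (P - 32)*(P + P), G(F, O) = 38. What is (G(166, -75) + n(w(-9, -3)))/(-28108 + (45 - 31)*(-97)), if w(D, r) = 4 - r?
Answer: 52/4911 ≈ 0.010588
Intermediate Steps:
n(P) = 2*P*(-32 + P) (n(P) = (-32 + P)*(2*P) = 2*P*(-32 + P))
(G(166, -75) + n(w(-9, -3)))/(-28108 + (45 - 31)*(-97)) = (38 + 2*(4 - 1*(-3))*(-32 + (4 - 1*(-3))))/(-28108 + (45 - 31)*(-97)) = (38 + 2*(4 + 3)*(-32 + (4 + 3)))/(-28108 + 14*(-97)) = (38 + 2*7*(-32 + 7))/(-28108 - 1358) = (38 + 2*7*(-25))/(-29466) = (38 - 350)*(-1/29466) = -312*(-1/29466) = 52/4911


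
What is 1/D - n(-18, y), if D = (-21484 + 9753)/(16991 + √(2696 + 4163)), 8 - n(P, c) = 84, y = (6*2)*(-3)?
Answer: 874565/11731 - 19*√19/11731 ≈ 74.545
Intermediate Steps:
y = -36 (y = 12*(-3) = -36)
n(P, c) = -76 (n(P, c) = 8 - 1*84 = 8 - 84 = -76)
D = -11731/(16991 + 19*√19) (D = -11731/(16991 + √6859) = -11731/(16991 + 19*√19) ≈ -0.68708)
1/D - n(-18, y) = 1/(-199321421/288687222 + 222889*√19/288687222) - 1*(-76) = 1/(-199321421/288687222 + 222889*√19/288687222) + 76 = 76 + 1/(-199321421/288687222 + 222889*√19/288687222)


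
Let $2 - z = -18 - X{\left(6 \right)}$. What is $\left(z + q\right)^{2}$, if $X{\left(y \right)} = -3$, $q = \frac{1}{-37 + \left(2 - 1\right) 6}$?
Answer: $\frac{276676}{961} \approx 287.9$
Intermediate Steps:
$q = - \frac{1}{31}$ ($q = \frac{1}{-37 + 1 \cdot 6} = \frac{1}{-37 + 6} = \frac{1}{-31} = - \frac{1}{31} \approx -0.032258$)
$z = 17$ ($z = 2 - \left(-18 - -3\right) = 2 - \left(-18 + 3\right) = 2 - -15 = 2 + 15 = 17$)
$\left(z + q\right)^{2} = \left(17 - \frac{1}{31}\right)^{2} = \left(\frac{526}{31}\right)^{2} = \frac{276676}{961}$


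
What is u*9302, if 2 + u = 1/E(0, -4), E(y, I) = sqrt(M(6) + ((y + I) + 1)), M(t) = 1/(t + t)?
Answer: -18604 - 18604*I*sqrt(105)/35 ≈ -18604.0 - 5446.7*I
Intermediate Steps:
M(t) = 1/(2*t)
E(y, I) = sqrt(13/12 + I + y) (E(y, I) = sqrt((1/2)/6 + ((y + I) + 1)) = sqrt((1/2)*(1/6) + ((I + y) + 1)) = sqrt(1/12 + (1 + I + y)) = sqrt(13/12 + I + y))
u = -2 - 2*I*sqrt(105)/35 (u = -2 + 1/(sqrt(39 + 36*(-4) + 36*0)/6) = -2 + 1/(sqrt(39 - 144 + 0)/6) = -2 + 1/(sqrt(-105)/6) = -2 + 1/((I*sqrt(105))/6) = -2 + 1/(I*sqrt(105)/6) = -2 - 2*I*sqrt(105)/35 ≈ -2.0 - 0.58554*I)
u*9302 = (-2 - 2*I*sqrt(105)/35)*9302 = -18604 - 18604*I*sqrt(105)/35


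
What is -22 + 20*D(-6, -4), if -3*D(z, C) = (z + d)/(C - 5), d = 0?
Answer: -238/9 ≈ -26.444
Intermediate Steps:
D(z, C) = -z/(3*(-5 + C)) (D(z, C) = -(z + 0)/(3*(C - 5)) = -z/(3*(-5 + C)))
-22 + 20*D(-6, -4) = -22 + 20*(-1*(-6)/(-15 + 3*(-4))) = -22 + 20*(-1*(-6)/(-15 - 12)) = -22 + 20*(-1*(-6)/(-27)) = -22 + 20*(-1*(-6)*(-1/27)) = -22 + 20*(-2/9) = -22 - 40/9 = -238/9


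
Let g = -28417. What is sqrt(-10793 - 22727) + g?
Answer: -28417 + 4*I*sqrt(2095) ≈ -28417.0 + 183.08*I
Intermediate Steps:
sqrt(-10793 - 22727) + g = sqrt(-10793 - 22727) - 28417 = sqrt(-33520) - 28417 = 4*I*sqrt(2095) - 28417 = -28417 + 4*I*sqrt(2095)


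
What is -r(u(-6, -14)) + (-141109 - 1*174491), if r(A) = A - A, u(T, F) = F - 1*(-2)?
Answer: -315600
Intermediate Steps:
u(T, F) = 2 + F (u(T, F) = F + 2 = 2 + F)
r(A) = 0
-r(u(-6, -14)) + (-141109 - 1*174491) = -1*0 + (-141109 - 1*174491) = 0 + (-141109 - 174491) = 0 - 315600 = -315600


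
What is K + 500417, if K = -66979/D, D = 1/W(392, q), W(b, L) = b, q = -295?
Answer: -25755351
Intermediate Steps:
D = 1/392 ≈ 0.0025510
K = -26255768 (K = -66979/1/392 = -66979*392 = -26255768)
K + 500417 = -26255768 + 500417 = -25755351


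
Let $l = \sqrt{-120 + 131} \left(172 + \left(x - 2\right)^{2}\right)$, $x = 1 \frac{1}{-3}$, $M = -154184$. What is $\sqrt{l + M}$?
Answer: $\frac{\sqrt{-1387656 + 1597 \sqrt{11}}}{3} \approx 391.91 i$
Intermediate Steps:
$x = - \frac{1}{3}$ ($x = 1 \left(- \frac{1}{3}\right) = - \frac{1}{3} \approx -0.33333$)
$l = \frac{1597 \sqrt{11}}{9}$ ($l = \sqrt{-120 + 131} \left(172 + \left(- \frac{1}{3} - 2\right)^{2}\right) = \sqrt{11} \left(172 + \left(- \frac{7}{3}\right)^{2}\right) = \sqrt{11} \left(172 + \frac{49}{9}\right) = \sqrt{11} \cdot \frac{1597}{9} = \frac{1597 \sqrt{11}}{9} \approx 588.52$)
$\sqrt{l + M} = \sqrt{\frac{1597 \sqrt{11}}{9} - 154184} = \sqrt{-154184 + \frac{1597 \sqrt{11}}{9}}$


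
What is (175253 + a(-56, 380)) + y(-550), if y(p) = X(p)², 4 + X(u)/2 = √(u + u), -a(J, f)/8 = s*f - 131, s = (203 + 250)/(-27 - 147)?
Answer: 5216505/29 - 320*I*√11 ≈ 1.7988e+5 - 1061.3*I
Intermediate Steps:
s = -151/58 (s = 453/(-174) = 453*(-1/174) = -151/58 ≈ -2.6034)
a(J, f) = 1048 + 604*f/29 (a(J, f) = -8*(-151*f/58 - 131) = -8*(-131 - 151*f/58) = 1048 + 604*f/29)
X(u) = -8 + 2*√2*√u (X(u) = -8 + 2*√(u + u) = -8 + 2*√(2*u) = -8 + 2*(√2*√u) = -8 + 2*√2*√u)
y(p) = (-8 + 2*√2*√p)²
(175253 + a(-56, 380)) + y(-550) = (175253 + (1048 + (604/29)*380)) + 4*(-4 + √2*√(-550))² = (175253 + (1048 + 229520/29)) + 4*(-4 + √2*(5*I*√22))² = (175253 + 259912/29) + 4*(-4 + 10*I*√11)² = 5342249/29 + 4*(-4 + 10*I*√11)²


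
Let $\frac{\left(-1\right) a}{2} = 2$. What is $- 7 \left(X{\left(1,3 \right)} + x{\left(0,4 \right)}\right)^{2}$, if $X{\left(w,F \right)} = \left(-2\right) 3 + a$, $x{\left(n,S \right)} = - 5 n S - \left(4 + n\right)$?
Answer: $-1372$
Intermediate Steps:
$a = -4$ ($a = \left(-2\right) 2 = -4$)
$x{\left(n,S \right)} = -4 - n - 5 S n$ ($x{\left(n,S \right)} = - 5 S n - \left(4 + n\right) = -4 - n - 5 S n$)
$X{\left(w,F \right)} = -10$ ($X{\left(w,F \right)} = \left(-2\right) 3 - 4 = -6 - 4 = -10$)
$- 7 \left(X{\left(1,3 \right)} + x{\left(0,4 \right)}\right)^{2} = - 7 \left(-10 - \left(4 + 20 \cdot 0\right)\right)^{2} = - 7 \left(-10 + \left(-4 + 0 + 0\right)\right)^{2} = - 7 \left(-10 - 4\right)^{2} = - 7 \left(-14\right)^{2} = \left(-7\right) 196 = -1372$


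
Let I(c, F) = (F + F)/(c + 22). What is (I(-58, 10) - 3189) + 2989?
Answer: -1805/9 ≈ -200.56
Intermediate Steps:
I(c, F) = 2*F/(22 + c) (I(c, F) = (2*F)/(22 + c) = 2*F/(22 + c))
(I(-58, 10) - 3189) + 2989 = (2*10/(22 - 58) - 3189) + 2989 = (2*10/(-36) - 3189) + 2989 = (2*10*(-1/36) - 3189) + 2989 = (-5/9 - 3189) + 2989 = -28706/9 + 2989 = -1805/9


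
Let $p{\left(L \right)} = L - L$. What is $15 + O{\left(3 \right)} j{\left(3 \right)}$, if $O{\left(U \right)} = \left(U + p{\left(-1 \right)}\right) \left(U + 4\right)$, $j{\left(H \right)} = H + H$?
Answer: $141$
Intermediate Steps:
$p{\left(L \right)} = 0$
$j{\left(H \right)} = 2 H$
$O{\left(U \right)} = U \left(4 + U\right)$ ($O{\left(U \right)} = \left(U + 0\right) \left(U + 4\right) = U \left(4 + U\right)$)
$15 + O{\left(3 \right)} j{\left(3 \right)} = 15 + 3 \left(4 + 3\right) 2 \cdot 3 = 15 + 3 \cdot 7 \cdot 6 = 15 + 21 \cdot 6 = 15 + 126 = 141$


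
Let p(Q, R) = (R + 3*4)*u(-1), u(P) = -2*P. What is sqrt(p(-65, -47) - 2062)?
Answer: 2*I*sqrt(533) ≈ 46.174*I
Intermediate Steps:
p(Q, R) = 24 + 2*R (p(Q, R) = (R + 3*4)*(-2*(-1)) = (R + 12)*2 = (12 + R)*2 = 24 + 2*R)
sqrt(p(-65, -47) - 2062) = sqrt((24 + 2*(-47)) - 2062) = sqrt((24 - 94) - 2062) = sqrt(-70 - 2062) = sqrt(-2132) = 2*I*sqrt(533)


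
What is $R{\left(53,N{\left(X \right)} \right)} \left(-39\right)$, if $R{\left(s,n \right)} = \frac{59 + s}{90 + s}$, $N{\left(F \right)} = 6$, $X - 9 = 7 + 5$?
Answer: $- \frac{336}{11} \approx -30.545$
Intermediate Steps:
$X = 21$ ($X = 9 + \left(7 + 5\right) = 9 + 12 = 21$)
$R{\left(s,n \right)} = \frac{59 + s}{90 + s}$
$R{\left(53,N{\left(X \right)} \right)} \left(-39\right) = \frac{59 + 53}{90 + 53} \left(-39\right) = \frac{1}{143} \cdot 112 \left(-39\right) = \frac{112}{143} \left(-39\right) = - \frac{336}{11}$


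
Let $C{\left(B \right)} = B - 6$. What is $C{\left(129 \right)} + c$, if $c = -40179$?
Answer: $-40056$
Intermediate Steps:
$C{\left(B \right)} = -6 + B$ ($C{\left(B \right)} = B - 6 = -6 + B$)
$C{\left(129 \right)} + c = \left(-6 + 129\right) - 40179 = 123 - 40179 = -40056$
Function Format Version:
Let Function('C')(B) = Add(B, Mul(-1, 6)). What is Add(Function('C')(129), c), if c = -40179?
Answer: -40056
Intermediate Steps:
Function('C')(B) = Add(-6, B) (Function('C')(B) = Add(B, -6) = Add(-6, B))
Add(Function('C')(129), c) = Add(Add(-6, 129), -40179) = Add(123, -40179) = -40056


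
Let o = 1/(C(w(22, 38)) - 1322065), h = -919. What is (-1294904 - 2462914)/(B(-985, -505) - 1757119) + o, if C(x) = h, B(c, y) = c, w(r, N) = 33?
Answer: 621441416351/290742932792 ≈ 2.1374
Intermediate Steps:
C(x) = -919
o = -1/1322984 (o = 1/(-919 - 1322065) = 1/(-1322984) = -1/1322984 ≈ -7.5587e-7)
(-1294904 - 2462914)/(B(-985, -505) - 1757119) + o = (-1294904 - 2462914)/(-985 - 1757119) - 1/1322984 = -3757818/(-1758104) - 1/1322984 = -3757818*(-1/1758104) - 1/1322984 = 1878909/879052 - 1/1322984 = 621441416351/290742932792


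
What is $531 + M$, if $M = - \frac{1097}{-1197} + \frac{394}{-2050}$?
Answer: $\frac{652385791}{1226925} \approx 531.72$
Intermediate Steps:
$M = \frac{888616}{1226925}$ ($M = \left(-1097\right) \left(- \frac{1}{1197}\right) + 394 \left(- \frac{1}{2050}\right) = \frac{1097}{1197} - \frac{197}{1025} = \frac{888616}{1226925} \approx 0.72426$)
$531 + M = 531 + \frac{888616}{1226925} = \frac{652385791}{1226925}$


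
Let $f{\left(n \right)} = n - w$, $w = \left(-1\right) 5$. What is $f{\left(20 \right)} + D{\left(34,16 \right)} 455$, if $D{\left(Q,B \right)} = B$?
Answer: $7305$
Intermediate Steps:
$w = -5$
$f{\left(n \right)} = 5 + n$ ($f{\left(n \right)} = n - -5 = n + 5 = 5 + n$)
$f{\left(20 \right)} + D{\left(34,16 \right)} 455 = \left(5 + 20\right) + 16 \cdot 455 = 25 + 7280 = 7305$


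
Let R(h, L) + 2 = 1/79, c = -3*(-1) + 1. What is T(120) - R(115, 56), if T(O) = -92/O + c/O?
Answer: 1486/1185 ≈ 1.2540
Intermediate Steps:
c = 4 (c = 3 + 1 = 4)
T(O) = -88/O (T(O) = -92/O + 4/O = -88/O)
R(h, L) = -157/79 (R(h, L) = -2 + 1/79 = -157/79)
T(120) - R(115, 56) = -88/120 - 1*(-157/79) = -88*1/120 + 157/79 = -11/15 + 157/79 = 1486/1185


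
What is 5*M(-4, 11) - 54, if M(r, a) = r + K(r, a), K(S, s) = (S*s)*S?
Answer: 806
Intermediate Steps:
K(S, s) = s*S²
M(r, a) = r + a*r²
5*M(-4, 11) - 54 = 5*(-4*(1 + 11*(-4))) - 54 = 5*(-4*(1 - 44)) - 54 = 5*(-4*(-43)) - 54 = 5*172 - 54 = 860 - 54 = 806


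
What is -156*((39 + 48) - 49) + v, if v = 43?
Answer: -5885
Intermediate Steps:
-156*((39 + 48) - 49) + v = -156*((39 + 48) - 49) + 43 = -156*(87 - 49) + 43 = -156*38 + 43 = -5928 + 43 = -5885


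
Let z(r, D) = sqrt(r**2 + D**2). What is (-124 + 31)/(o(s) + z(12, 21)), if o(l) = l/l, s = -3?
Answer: 93/584 - 279*sqrt(65)/584 ≈ -3.6924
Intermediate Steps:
z(r, D) = sqrt(D**2 + r**2)
o(l) = 1
(-124 + 31)/(o(s) + z(12, 21)) = (-124 + 31)/(1 + sqrt(21**2 + 12**2)) = -93/(1 + sqrt(441 + 144)) = -93/(1 + sqrt(585)) = -93/(1 + 3*sqrt(65))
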